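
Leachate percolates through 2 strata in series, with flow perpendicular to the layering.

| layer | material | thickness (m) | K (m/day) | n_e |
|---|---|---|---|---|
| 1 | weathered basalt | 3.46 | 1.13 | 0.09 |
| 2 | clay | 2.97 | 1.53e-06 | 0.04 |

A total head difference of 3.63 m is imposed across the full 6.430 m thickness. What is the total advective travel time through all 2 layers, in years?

With flow normal to the layers, continuity requires the same specific discharge q through every layer.
Σ(b_i/K_i) = 3.46/1.13 + 2.97/1.53e-06 = 1.941e+06 d.
q = Δh / Σ(b_i/K_i) = 3.63 / 1.941e+06 = 1.870e-06 m/day.
In each layer the seepage velocity is v_i = q/n_i, so the layer transit time is t_i = b_i·n_i / q:
  layer 1 (weathered basalt): t_1 = 3.46 × 0.09 / 1.870e-06 = 1.665e+05 d
  layer 2 (clay): t_2 = 2.97 × 0.04 / 1.870e-06 = 63530 d
Total t = Σ t_i = 2.301e+05 days = 629.9 years.

630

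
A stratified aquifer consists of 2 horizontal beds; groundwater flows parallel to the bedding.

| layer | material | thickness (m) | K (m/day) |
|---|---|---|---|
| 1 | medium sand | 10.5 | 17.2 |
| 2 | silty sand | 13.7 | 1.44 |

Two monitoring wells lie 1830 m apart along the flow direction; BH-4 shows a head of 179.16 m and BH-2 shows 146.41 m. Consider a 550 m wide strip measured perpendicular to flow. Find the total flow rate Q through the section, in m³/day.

Flow is parallel to layering, so each bed carries its own Darcy discharge and the transmissivities add.
Σ(K_i·b_i) = 17.2×10.5 + 1.44×13.7 = 200.3 m²/day.
Hydraulic gradient i = (179.16 − 146.41) / 1830 = 32.75 / 1830 = 0.01790.
Q = Σ(K_i·b_i) · W · i = 200.3 × 550 × 0.01790 = 1972 m³/day.

1970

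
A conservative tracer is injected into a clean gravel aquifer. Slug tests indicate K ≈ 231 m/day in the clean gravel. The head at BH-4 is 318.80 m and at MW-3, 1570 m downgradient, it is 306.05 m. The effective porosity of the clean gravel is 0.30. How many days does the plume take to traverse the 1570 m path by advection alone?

Hydraulic gradient i = (318.80 − 306.05) / 1570 = 12.75 / 1570 = 0.008121.
Darcy flux q = K · i = 231.0 × 0.008121 = 1.876 m/day.
Seepage velocity v = q / n_e = 1.876 / 0.30 = 6.253 m/day.
Travel time t = L / v = 1570 / 6.253 = 251.1 days.

251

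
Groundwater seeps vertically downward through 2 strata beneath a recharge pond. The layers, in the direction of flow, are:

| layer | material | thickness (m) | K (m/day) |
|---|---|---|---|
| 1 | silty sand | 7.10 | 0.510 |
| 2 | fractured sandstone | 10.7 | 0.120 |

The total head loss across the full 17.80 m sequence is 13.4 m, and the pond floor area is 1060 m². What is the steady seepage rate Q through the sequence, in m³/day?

138

Flow is perpendicular to layering, so the layers act in series and the equivalent K is the thickness-weighted harmonic mean.
Total thickness L = 7.10 + 10.7 = 17.80 m.
Σ(b_i/K_i) = 7.10/0.510 + 10.7/0.120 = 103.1 d.
K_eq = L / Σ(b_i/K_i) = 17.80 / 103.1 = 0.1727 m/day.
Q = K_eq · A · (Δh/L) = 0.1727 × 1060 × (13.4/17.80) = 137.8 m³/day.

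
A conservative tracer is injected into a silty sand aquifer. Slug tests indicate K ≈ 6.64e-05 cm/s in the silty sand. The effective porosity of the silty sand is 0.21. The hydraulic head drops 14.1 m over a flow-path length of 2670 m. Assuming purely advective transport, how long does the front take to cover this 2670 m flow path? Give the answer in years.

5070

Convert K: 6.64e-05 cm/s × 864 = 0.05737 m/day.
Hydraulic gradient i = Δh / L = 14.1 / 2670 = 0.005281.
Darcy flux q = K · i = 0.05737 × 0.005281 = 0.0003030 m/day.
Seepage velocity v = q / n_e = 0.0003030 / 0.21 = 0.001443 m/day.
Travel time t = L / v = 2670 / 0.001443 = 1.851e+06 days = 5067 years.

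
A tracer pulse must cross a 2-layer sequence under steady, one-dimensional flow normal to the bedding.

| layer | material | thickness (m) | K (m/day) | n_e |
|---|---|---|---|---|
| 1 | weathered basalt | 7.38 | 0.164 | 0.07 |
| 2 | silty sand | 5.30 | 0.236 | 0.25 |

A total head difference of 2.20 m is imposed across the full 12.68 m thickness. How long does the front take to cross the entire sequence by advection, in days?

With flow normal to the layers, continuity requires the same specific discharge q through every layer.
Σ(b_i/K_i) = 7.38/0.164 + 5.30/0.236 = 67.46 d.
q = Δh / Σ(b_i/K_i) = 2.20 / 67.46 = 0.03261 m/day.
In each layer the seepage velocity is v_i = q/n_i, so the layer transit time is t_i = b_i·n_i / q:
  layer 1 (weathered basalt): t_1 = 7.38 × 0.07 / 0.03261 = 15.84 d
  layer 2 (silty sand): t_2 = 5.30 × 0.25 / 0.03261 = 40.63 d
Total t = Σ t_i = 56.47 days.

56.5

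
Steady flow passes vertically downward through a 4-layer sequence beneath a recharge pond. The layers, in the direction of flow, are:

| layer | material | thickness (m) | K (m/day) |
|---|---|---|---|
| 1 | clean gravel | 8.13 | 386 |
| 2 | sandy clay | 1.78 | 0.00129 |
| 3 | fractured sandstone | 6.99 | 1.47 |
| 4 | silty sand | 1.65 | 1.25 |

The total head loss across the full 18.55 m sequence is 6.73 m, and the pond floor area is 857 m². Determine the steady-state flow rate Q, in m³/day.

4.16

Flow is perpendicular to layering, so the layers act in series and the equivalent K is the thickness-weighted harmonic mean.
Total thickness L = 8.13 + 1.78 + 6.99 + 1.65 = 18.55 m.
Σ(b_i/K_i) = 8.13/386 + 1.78/0.00129 + 6.99/1.47 + 1.65/1.25 = 1386 d.
K_eq = L / Σ(b_i/K_i) = 18.55 / 1386 = 0.01338 m/day.
Q = K_eq · A · (Δh/L) = 0.01338 × 857 × (6.73/18.55) = 4.162 m³/day.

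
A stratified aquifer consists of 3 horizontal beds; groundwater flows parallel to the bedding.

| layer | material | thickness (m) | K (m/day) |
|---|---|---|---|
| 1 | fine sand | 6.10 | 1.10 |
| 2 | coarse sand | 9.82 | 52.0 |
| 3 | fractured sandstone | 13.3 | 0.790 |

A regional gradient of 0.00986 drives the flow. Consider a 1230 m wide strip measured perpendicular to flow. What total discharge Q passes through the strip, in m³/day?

Flow is parallel to layering, so each bed carries its own Darcy discharge and the transmissivities add.
Σ(K_i·b_i) = 1.10×6.10 + 52.0×9.82 + 0.790×13.3 = 527.9 m²/day.
Hydraulic gradient i = 0.00986.
Q = Σ(K_i·b_i) · W · i = 527.9 × 1230 × 0.009860 = 6402 m³/day.

6400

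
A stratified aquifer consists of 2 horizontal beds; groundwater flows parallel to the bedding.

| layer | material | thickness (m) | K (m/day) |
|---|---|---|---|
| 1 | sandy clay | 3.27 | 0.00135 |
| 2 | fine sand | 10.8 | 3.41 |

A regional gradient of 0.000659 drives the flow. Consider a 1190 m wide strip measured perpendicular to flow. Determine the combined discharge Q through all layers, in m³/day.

28.9

Flow is parallel to layering, so each bed carries its own Darcy discharge and the transmissivities add.
Σ(K_i·b_i) = 0.00135×3.27 + 3.41×10.8 = 36.83 m²/day.
Hydraulic gradient i = 0.000659.
Q = Σ(K_i·b_i) · W · i = 36.83 × 1190 × 0.0006590 = 28.88 m³/day.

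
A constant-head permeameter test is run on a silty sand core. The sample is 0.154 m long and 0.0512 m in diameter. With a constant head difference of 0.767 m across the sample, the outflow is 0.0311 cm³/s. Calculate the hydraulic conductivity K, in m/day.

0.262

Cross-sectional area A = π·(d/2)² = π × (0.0512/2)² = 0.002059 m².
Convert discharge: 0.0311 cm³/s = 3.110e-08 m³/s.
Darcy's law rearranged: K = Q·L / (A·Δh) = 3.110e-08 × 0.154 / (0.002059 × 0.767) = 3.033e-06 m/s = 0.2620 m/day.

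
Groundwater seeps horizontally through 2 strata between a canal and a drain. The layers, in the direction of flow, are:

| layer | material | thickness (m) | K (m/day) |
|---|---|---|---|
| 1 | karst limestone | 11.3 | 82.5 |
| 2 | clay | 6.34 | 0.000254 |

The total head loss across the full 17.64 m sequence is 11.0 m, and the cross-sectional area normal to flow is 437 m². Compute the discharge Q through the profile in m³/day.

Flow is perpendicular to layering, so the layers act in series and the equivalent K is the thickness-weighted harmonic mean.
Total thickness L = 11.3 + 6.34 = 17.64 m.
Σ(b_i/K_i) = 11.3/82.5 + 6.34/0.000254 = 24961 d.
K_eq = L / Σ(b_i/K_i) = 17.64 / 24961 = 0.0007067 m/day.
Q = K_eq · A · (Δh/L) = 0.0007067 × 437 × (11.0/17.64) = 0.1926 m³/day.

0.193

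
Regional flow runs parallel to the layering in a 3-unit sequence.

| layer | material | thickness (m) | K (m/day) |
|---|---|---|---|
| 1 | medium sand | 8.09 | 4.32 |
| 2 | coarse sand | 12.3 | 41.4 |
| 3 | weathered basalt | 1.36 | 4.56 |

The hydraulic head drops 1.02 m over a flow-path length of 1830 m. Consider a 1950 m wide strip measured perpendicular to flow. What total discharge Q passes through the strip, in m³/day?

Flow is parallel to layering, so each bed carries its own Darcy discharge and the transmissivities add.
Σ(K_i·b_i) = 4.32×8.09 + 41.4×12.3 + 4.56×1.36 = 550.4 m²/day.
Hydraulic gradient i = Δh / L = 1.02 / 1830 = 0.0005574.
Q = Σ(K_i·b_i) · W · i = 550.4 × 1950 × 0.0005574 = 598.2 m³/day.

598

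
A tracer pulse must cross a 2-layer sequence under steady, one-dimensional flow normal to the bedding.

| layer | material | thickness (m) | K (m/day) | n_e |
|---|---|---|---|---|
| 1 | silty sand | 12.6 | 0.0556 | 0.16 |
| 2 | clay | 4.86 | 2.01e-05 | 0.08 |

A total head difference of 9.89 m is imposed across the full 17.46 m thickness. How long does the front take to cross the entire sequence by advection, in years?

161

With flow normal to the layers, continuity requires the same specific discharge q through every layer.
Σ(b_i/K_i) = 12.6/0.0556 + 4.86/2.01e-05 = 2.420e+05 d.
q = Δh / Σ(b_i/K_i) = 9.89 / 2.420e+05 = 4.086e-05 m/day.
In each layer the seepage velocity is v_i = q/n_i, so the layer transit time is t_i = b_i·n_i / q:
  layer 1 (silty sand): t_1 = 12.6 × 0.16 / 4.086e-05 = 49333 d
  layer 2 (clay): t_2 = 4.86 × 0.08 / 4.086e-05 = 9514 d
Total t = Σ t_i = 58848 days = 161.1 years.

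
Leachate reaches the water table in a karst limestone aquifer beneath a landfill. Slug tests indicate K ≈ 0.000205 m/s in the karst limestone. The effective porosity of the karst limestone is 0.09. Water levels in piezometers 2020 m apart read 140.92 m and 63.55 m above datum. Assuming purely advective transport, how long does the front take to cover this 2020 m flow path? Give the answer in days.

Convert K: 0.000205 m/s × 86400 = 17.71 m/day.
Hydraulic gradient i = (140.92 − 63.55) / 2020 = 77.37 / 2020 = 0.03830.
Darcy flux q = K · i = 17.71 × 0.03830 = 0.6784 m/day.
Seepage velocity v = q / n_e = 0.6784 / 0.09 = 7.538 m/day.
Travel time t = L / v = 2020 / 7.538 = 268.0 days.

268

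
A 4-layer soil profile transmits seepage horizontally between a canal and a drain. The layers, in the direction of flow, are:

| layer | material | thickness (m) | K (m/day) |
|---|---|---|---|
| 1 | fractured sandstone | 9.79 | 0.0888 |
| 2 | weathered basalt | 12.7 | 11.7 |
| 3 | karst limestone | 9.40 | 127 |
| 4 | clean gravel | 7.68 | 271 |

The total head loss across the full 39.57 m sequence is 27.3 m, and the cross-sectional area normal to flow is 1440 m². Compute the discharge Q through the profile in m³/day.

Flow is perpendicular to layering, so the layers act in series and the equivalent K is the thickness-weighted harmonic mean.
Total thickness L = 9.79 + 12.7 + 9.40 + 7.68 = 39.57 m.
Σ(b_i/K_i) = 9.79/0.0888 + 12.7/11.7 + 9.40/127 + 7.68/271 = 111.4 d.
K_eq = L / Σ(b_i/K_i) = 39.57 / 111.4 = 0.3551 m/day.
Q = K_eq · A · (Δh/L) = 0.3551 × 1440 × (27.3/39.57) = 352.8 m³/day.

353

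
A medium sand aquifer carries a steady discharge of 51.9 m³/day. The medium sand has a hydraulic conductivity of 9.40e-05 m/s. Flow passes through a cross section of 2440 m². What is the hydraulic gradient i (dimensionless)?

Convert K: 9.40e-05 m/s × 86400 = 8.122 m/day.
From Q = K·A·i, i = Q / (K·A) = 51.9 / (8.122 × 2440) = 0.002619.

0.00262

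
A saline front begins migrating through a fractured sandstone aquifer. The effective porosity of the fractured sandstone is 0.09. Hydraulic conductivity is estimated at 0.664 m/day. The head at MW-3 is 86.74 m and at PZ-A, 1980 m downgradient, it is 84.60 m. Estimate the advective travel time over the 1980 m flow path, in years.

Hydraulic gradient i = (86.74 − 84.60) / 1980 = 2.14 / 1980 = 0.001081.
Darcy flux q = K · i = 0.6640 × 0.001081 = 0.0007177 m/day.
Seepage velocity v = q / n_e = 0.0007177 / 0.09 = 0.007974 m/day.
Travel time t = L / v = 1980 / 0.007974 = 2.483e+05 days = 679.8 years.

680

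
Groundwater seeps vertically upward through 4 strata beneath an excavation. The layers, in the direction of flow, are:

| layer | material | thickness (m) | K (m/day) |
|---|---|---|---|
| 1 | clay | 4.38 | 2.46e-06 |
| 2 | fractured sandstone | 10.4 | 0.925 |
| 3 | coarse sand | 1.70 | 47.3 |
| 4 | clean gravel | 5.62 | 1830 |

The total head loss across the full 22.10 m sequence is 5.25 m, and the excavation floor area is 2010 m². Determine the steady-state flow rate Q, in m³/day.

Flow is perpendicular to layering, so the layers act in series and the equivalent K is the thickness-weighted harmonic mean.
Total thickness L = 4.38 + 10.4 + 1.70 + 5.62 = 22.10 m.
Σ(b_i/K_i) = 4.38/2.46e-06 + 10.4/0.925 + 1.70/47.3 + 5.62/1830 = 1.780e+06 d.
K_eq = L / Σ(b_i/K_i) = 22.10 / 1.780e+06 = 1.241e-05 m/day.
Q = K_eq · A · (Δh/L) = 1.241e-05 × 2010 × (5.25/22.10) = 0.005927 m³/day.

0.00593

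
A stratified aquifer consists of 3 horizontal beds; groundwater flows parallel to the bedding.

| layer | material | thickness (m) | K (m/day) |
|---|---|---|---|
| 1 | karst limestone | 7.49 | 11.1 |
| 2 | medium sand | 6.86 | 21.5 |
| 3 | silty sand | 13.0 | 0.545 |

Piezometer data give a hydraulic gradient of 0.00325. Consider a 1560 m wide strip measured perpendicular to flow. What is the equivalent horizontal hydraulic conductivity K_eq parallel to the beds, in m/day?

8.69

Flow is parallel to layering, so each bed carries its own Darcy discharge and the transmissivities add.
Σ(K_i·b_i) = 11.1×7.49 + 21.5×6.86 + 0.545×13.0 = 237.7 m²/day.
Total thickness b = 27.35 m, so K_eq = Σ(K_i·b_i)/b = 8.692 m/day.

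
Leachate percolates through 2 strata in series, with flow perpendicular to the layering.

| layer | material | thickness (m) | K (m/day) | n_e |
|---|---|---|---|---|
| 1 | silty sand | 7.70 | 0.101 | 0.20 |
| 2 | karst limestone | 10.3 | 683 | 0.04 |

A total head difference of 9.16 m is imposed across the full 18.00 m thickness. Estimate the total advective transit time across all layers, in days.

16.2

With flow normal to the layers, continuity requires the same specific discharge q through every layer.
Σ(b_i/K_i) = 7.70/0.101 + 10.3/683 = 76.25 d.
q = Δh / Σ(b_i/K_i) = 9.16 / 76.25 = 0.1201 m/day.
In each layer the seepage velocity is v_i = q/n_i, so the layer transit time is t_i = b_i·n_i / q:
  layer 1 (silty sand): t_1 = 7.70 × 0.20 / 0.1201 = 12.82 d
  layer 2 (karst limestone): t_2 = 10.3 × 0.04 / 0.1201 = 3.430 d
Total t = Σ t_i = 16.25 days.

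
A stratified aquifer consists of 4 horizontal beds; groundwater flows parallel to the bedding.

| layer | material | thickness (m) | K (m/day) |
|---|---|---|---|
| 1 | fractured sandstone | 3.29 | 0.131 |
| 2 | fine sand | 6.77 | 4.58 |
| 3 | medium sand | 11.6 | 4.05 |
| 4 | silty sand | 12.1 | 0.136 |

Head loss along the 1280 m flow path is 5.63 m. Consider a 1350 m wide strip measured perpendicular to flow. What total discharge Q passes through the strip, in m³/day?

Flow is parallel to layering, so each bed carries its own Darcy discharge and the transmissivities add.
Σ(K_i·b_i) = 0.131×3.29 + 4.58×6.77 + 4.05×11.6 + 0.136×12.1 = 80.06 m²/day.
Hydraulic gradient i = Δh / L = 5.63 / 1280 = 0.004398.
Q = Σ(K_i·b_i) · W · i = 80.06 × 1350 × 0.004398 = 475.4 m³/day.

475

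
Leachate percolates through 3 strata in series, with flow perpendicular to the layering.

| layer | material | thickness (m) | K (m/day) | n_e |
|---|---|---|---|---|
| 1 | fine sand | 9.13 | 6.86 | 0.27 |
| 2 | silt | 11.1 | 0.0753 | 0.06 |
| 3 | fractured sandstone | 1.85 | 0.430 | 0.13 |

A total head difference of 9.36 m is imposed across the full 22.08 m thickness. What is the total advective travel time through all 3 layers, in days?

55.1

With flow normal to the layers, continuity requires the same specific discharge q through every layer.
Σ(b_i/K_i) = 9.13/6.86 + 11.1/0.0753 + 1.85/0.430 = 153.0 d.
q = Δh / Σ(b_i/K_i) = 9.36 / 153.0 = 0.06116 m/day.
In each layer the seepage velocity is v_i = q/n_i, so the layer transit time is t_i = b_i·n_i / q:
  layer 1 (fine sand): t_1 = 9.13 × 0.27 / 0.06116 = 40.31 d
  layer 2 (silt): t_2 = 11.1 × 0.06 / 0.06116 = 10.89 d
  layer 3 (fractured sandstone): t_3 = 1.85 × 0.13 / 0.06116 = 3.932 d
Total t = Σ t_i = 55.13 days.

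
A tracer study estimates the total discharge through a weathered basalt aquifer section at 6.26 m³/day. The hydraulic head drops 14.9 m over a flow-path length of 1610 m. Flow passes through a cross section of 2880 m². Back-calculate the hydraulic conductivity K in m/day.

0.235

Hydraulic gradient i = Δh / L = 14.9 / 1610 = 0.009255.
From Q = K·A·i, K = Q / (A·i) = 6.26 / (2880 × 0.009255) = 0.2349 m/day.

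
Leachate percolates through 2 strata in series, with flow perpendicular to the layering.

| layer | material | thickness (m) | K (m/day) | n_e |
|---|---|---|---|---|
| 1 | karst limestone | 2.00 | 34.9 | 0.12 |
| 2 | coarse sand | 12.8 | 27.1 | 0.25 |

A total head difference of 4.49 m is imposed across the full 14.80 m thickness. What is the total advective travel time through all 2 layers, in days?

0.406

With flow normal to the layers, continuity requires the same specific discharge q through every layer.
Σ(b_i/K_i) = 2.00/34.9 + 12.8/27.1 = 0.5296 d.
q = Δh / Σ(b_i/K_i) = 4.49 / 0.5296 = 8.478 m/day.
In each layer the seepage velocity is v_i = q/n_i, so the layer transit time is t_i = b_i·n_i / q:
  layer 1 (karst limestone): t_1 = 2.00 × 0.12 / 8.478 = 0.02831 d
  layer 2 (coarse sand): t_2 = 12.8 × 0.25 / 8.478 = 0.3775 d
Total t = Σ t_i = 0.4058 days.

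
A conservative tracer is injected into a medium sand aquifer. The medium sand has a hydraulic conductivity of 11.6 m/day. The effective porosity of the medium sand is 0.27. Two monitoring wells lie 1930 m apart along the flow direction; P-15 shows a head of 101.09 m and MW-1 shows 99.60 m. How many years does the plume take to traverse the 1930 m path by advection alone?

Hydraulic gradient i = (101.09 − 99.60) / 1930 = 1.49 / 1930 = 0.0007720.
Darcy flux q = K · i = 11.60 × 0.0007720 = 0.008955 m/day.
Seepage velocity v = q / n_e = 0.008955 / 0.27 = 0.03317 m/day.
Travel time t = L / v = 1930 / 0.03317 = 58188 days = 159.3 years.

159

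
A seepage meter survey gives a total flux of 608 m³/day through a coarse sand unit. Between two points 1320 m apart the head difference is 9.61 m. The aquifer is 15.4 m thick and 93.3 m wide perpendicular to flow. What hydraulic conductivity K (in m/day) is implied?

58.1

Cross-sectional area A = 93.3 × 15.4 = 1437 m².
Hydraulic gradient i = Δh / L = 9.61 / 1320 = 0.007280.
From Q = K·A·i, K = Q / (A·i) = 608 / (1437 × 0.007280) = 58.12 m/day.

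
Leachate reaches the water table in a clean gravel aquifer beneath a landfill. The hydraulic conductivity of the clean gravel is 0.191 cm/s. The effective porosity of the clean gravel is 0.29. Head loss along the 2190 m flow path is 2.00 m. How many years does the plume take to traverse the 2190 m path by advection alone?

11.5

Convert K: 0.191 cm/s × 864 = 165.0 m/day.
Hydraulic gradient i = Δh / L = 2.00 / 2190 = 0.0009132.
Darcy flux q = K · i = 165.0 × 0.0009132 = 0.1507 m/day.
Seepage velocity v = q / n_e = 0.1507 / 0.29 = 0.5197 m/day.
Travel time t = L / v = 2190 / 0.5197 = 4214 days = 11.54 years.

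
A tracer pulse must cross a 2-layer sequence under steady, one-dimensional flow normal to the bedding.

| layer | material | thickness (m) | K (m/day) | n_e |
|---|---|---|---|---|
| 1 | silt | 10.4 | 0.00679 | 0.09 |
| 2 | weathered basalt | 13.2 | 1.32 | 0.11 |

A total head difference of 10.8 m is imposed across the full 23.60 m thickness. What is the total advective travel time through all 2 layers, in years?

With flow normal to the layers, continuity requires the same specific discharge q through every layer.
Σ(b_i/K_i) = 10.4/0.00679 + 13.2/1.32 = 1542 d.
q = Δh / Σ(b_i/K_i) = 10.8 / 1542 = 0.007005 m/day.
In each layer the seepage velocity is v_i = q/n_i, so the layer transit time is t_i = b_i·n_i / q:
  layer 1 (silt): t_1 = 10.4 × 0.09 / 0.007005 = 133.6 d
  layer 2 (weathered basalt): t_2 = 13.2 × 0.11 / 0.007005 = 207.3 d
Total t = Σ t_i = 340.9 days = 0.9333 years.

0.933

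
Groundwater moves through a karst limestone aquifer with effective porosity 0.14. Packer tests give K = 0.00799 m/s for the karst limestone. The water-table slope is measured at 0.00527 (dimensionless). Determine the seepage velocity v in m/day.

26.0

Convert K: 0.00799 m/s × 86400 = 690.3 m/day.
Hydraulic gradient i = 0.00527.
Darcy flux q = K · i = 690.3 × 0.005270 = 3.638 m/day.
Seepage velocity v = q / n_e = 3.638 / 0.14 = 25.99 m/day.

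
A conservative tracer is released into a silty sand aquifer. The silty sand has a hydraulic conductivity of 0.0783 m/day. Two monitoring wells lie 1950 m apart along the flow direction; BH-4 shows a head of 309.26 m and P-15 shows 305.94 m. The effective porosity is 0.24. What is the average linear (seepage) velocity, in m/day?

Hydraulic gradient i = (309.26 − 305.94) / 1950 = 3.32 / 1950 = 0.001703.
Darcy flux q = K · i = 0.07830 × 0.001703 = 0.0001333 m/day.
Seepage velocity v = q / n_e = 0.0001333 / 0.24 = 0.0005555 m/day.

0.000555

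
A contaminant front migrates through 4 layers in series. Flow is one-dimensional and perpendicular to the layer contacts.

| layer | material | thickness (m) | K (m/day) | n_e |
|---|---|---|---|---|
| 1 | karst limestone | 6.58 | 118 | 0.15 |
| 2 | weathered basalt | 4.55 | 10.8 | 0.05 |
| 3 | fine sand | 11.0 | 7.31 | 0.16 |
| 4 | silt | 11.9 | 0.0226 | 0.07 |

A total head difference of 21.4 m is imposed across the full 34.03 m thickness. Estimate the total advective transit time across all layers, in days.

94.0

With flow normal to the layers, continuity requires the same specific discharge q through every layer.
Σ(b_i/K_i) = 6.58/118 + 4.55/10.8 + 11.0/7.31 + 11.9/0.0226 = 528.5 d.
q = Δh / Σ(b_i/K_i) = 21.4 / 528.5 = 0.04049 m/day.
In each layer the seepage velocity is v_i = q/n_i, so the layer transit time is t_i = b_i·n_i / q:
  layer 1 (karst limestone): t_1 = 6.58 × 0.15 / 0.04049 = 24.38 d
  layer 2 (weathered basalt): t_2 = 4.55 × 0.05 / 0.04049 = 5.619 d
  layer 3 (fine sand): t_3 = 11.0 × 0.16 / 0.04049 = 43.47 d
  layer 4 (silt): t_4 = 11.9 × 0.07 / 0.04049 = 20.57 d
Total t = Σ t_i = 94.04 days.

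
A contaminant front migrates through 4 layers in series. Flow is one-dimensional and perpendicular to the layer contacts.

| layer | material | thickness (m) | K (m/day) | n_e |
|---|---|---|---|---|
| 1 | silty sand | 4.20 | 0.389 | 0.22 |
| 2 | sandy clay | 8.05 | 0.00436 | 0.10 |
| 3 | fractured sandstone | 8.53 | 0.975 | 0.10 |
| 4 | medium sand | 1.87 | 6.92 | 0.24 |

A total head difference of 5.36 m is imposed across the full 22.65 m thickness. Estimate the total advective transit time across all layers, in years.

With flow normal to the layers, continuity requires the same specific discharge q through every layer.
Σ(b_i/K_i) = 4.20/0.389 + 8.05/0.00436 + 8.53/0.975 + 1.87/6.92 = 1866 d.
q = Δh / Σ(b_i/K_i) = 5.36 / 1866 = 0.002872 m/day.
In each layer the seepage velocity is v_i = q/n_i, so the layer transit time is t_i = b_i·n_i / q:
  layer 1 (silty sand): t_1 = 4.20 × 0.22 / 0.002872 = 321.7 d
  layer 2 (sandy clay): t_2 = 8.05 × 0.10 / 0.002872 = 280.3 d
  layer 3 (fractured sandstone): t_3 = 8.53 × 0.10 / 0.002872 = 297.0 d
  layer 4 (medium sand): t_4 = 1.87 × 0.24 / 0.002872 = 156.3 d
Total t = Σ t_i = 1055 days = 2.889 years.

2.89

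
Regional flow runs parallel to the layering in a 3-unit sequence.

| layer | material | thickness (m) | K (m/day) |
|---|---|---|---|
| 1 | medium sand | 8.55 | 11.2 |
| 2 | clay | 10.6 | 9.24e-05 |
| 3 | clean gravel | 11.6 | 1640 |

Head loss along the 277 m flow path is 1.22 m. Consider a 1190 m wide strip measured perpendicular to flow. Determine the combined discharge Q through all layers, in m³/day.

Flow is parallel to layering, so each bed carries its own Darcy discharge and the transmissivities add.
Σ(K_i·b_i) = 11.2×8.55 + 9.24e-05×10.6 + 1640×11.6 = 19120 m²/day.
Hydraulic gradient i = Δh / L = 1.22 / 277 = 0.004404.
Q = Σ(K_i·b_i) · W · i = 19120 × 1190 × 0.004404 = 1.002e+05 m³/day.

100000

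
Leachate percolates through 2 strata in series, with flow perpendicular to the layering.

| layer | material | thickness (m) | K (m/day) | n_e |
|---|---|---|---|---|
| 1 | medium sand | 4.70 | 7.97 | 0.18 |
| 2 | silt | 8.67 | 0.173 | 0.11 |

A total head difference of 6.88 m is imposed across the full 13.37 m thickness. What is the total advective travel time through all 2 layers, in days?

13.3

With flow normal to the layers, continuity requires the same specific discharge q through every layer.
Σ(b_i/K_i) = 4.70/7.97 + 8.67/0.173 = 50.71 d.
q = Δh / Σ(b_i/K_i) = 6.88 / 50.71 = 0.1357 m/day.
In each layer the seepage velocity is v_i = q/n_i, so the layer transit time is t_i = b_i·n_i / q:
  layer 1 (medium sand): t_1 = 4.70 × 0.18 / 0.1357 = 6.235 d
  layer 2 (silt): t_2 = 8.67 × 0.11 / 0.1357 = 7.029 d
Total t = Σ t_i = 13.26 days.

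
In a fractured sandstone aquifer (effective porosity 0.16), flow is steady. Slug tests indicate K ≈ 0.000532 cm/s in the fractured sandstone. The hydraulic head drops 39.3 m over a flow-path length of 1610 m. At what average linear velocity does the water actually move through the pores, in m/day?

Convert K: 0.000532 cm/s × 864 = 0.4596 m/day.
Hydraulic gradient i = Δh / L = 39.3 / 1610 = 0.02441.
Darcy flux q = K · i = 0.4596 × 0.02441 = 0.01122 m/day.
Seepage velocity v = q / n_e = 0.01122 / 0.16 = 0.07012 m/day.

0.0701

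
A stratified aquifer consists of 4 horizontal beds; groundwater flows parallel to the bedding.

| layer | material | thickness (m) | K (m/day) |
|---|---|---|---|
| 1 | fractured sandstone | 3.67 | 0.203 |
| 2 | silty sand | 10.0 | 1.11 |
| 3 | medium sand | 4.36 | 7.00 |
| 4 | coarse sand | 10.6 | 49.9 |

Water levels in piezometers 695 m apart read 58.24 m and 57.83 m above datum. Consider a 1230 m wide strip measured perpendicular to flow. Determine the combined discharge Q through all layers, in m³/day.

Flow is parallel to layering, so each bed carries its own Darcy discharge and the transmissivities add.
Σ(K_i·b_i) = 0.203×3.67 + 1.11×10.0 + 7.00×4.36 + 49.9×10.6 = 571.3 m²/day.
Hydraulic gradient i = (58.24 − 57.83) / 695 = 0.41 / 695 = 0.0005899.
Q = Σ(K_i·b_i) · W · i = 571.3 × 1230 × 0.0005899 = 414.5 m³/day.

415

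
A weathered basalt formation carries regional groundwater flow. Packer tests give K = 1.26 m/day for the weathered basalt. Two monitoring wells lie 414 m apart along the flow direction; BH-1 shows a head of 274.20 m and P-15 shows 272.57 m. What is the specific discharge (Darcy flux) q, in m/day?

Hydraulic gradient i = (274.20 − 272.57) / 414 = 1.63 / 414 = 0.003937.
Specific discharge q = K · i = 1.260 × 0.003937 = 0.004961 m/day.

0.00496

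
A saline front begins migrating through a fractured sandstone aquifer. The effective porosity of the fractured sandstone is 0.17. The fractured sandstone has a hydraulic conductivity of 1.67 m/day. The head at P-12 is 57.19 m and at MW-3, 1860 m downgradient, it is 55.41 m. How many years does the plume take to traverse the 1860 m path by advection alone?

Hydraulic gradient i = (57.19 − 55.41) / 1860 = 1.78 / 1860 = 0.0009570.
Darcy flux q = K · i = 1.670 × 0.0009570 = 0.001598 m/day.
Seepage velocity v = q / n_e = 0.001598 / 0.17 = 0.009401 m/day.
Travel time t = L / v = 1860 / 0.009401 = 1.979e+05 days = 541.7 years.

542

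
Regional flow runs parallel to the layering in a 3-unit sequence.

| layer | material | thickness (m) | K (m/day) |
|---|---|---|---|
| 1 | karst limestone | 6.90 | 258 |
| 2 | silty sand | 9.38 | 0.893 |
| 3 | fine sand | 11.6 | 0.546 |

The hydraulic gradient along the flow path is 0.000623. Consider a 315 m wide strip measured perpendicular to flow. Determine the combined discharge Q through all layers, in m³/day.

352

Flow is parallel to layering, so each bed carries its own Darcy discharge and the transmissivities add.
Σ(K_i·b_i) = 258×6.90 + 0.893×9.38 + 0.546×11.6 = 1795 m²/day.
Hydraulic gradient i = 0.000623.
Q = Σ(K_i·b_i) · W · i = 1795 × 315 × 0.0006230 = 352.2 m³/day.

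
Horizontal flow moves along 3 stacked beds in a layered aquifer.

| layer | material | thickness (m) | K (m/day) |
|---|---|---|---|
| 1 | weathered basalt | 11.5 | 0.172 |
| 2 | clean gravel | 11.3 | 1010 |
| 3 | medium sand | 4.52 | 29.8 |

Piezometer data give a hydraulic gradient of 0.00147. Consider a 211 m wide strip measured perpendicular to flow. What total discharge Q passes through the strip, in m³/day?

3580

Flow is parallel to layering, so each bed carries its own Darcy discharge and the transmissivities add.
Σ(K_i·b_i) = 0.172×11.5 + 1010×11.3 + 29.8×4.52 = 11550 m²/day.
Hydraulic gradient i = 0.00147.
Q = Σ(K_i·b_i) · W · i = 11550 × 211 × 0.001470 = 3582 m³/day.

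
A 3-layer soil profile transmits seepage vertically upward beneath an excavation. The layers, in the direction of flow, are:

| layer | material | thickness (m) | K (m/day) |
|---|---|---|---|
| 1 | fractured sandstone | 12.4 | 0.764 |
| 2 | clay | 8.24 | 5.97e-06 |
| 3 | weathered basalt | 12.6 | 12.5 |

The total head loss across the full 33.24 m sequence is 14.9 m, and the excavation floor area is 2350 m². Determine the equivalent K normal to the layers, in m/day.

2.41e-05

Flow is perpendicular to layering, so the layers act in series and the equivalent K is the thickness-weighted harmonic mean.
Total thickness L = 12.4 + 8.24 + 12.6 = 33.24 m.
Σ(b_i/K_i) = 12.4/0.764 + 8.24/5.97e-06 + 12.6/12.5 = 1.380e+06 d.
K_eq = L / Σ(b_i/K_i) = 33.24 / 1.380e+06 = 2.408e-05 m/day.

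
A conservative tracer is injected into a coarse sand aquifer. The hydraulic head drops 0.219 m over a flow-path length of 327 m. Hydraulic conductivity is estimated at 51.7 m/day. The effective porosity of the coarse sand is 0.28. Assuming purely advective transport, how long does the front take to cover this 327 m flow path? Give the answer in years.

7.24

Hydraulic gradient i = Δh / L = 0.219 / 327 = 0.0006697.
Darcy flux q = K · i = 51.70 × 0.0006697 = 0.03462 m/day.
Seepage velocity v = q / n_e = 0.03462 / 0.28 = 0.1237 m/day.
Travel time t = L / v = 327 / 0.1237 = 2644 days = 7.240 years.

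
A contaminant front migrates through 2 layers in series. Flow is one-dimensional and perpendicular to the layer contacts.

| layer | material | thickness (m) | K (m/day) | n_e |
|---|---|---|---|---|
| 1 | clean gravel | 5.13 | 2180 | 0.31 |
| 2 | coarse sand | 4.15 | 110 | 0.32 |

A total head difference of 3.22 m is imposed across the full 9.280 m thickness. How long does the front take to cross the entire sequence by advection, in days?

With flow normal to the layers, continuity requires the same specific discharge q through every layer.
Σ(b_i/K_i) = 5.13/2180 + 4.15/110 = 0.04008 d.
q = Δh / Σ(b_i/K_i) = 3.22 / 0.04008 = 80.34 m/day.
In each layer the seepage velocity is v_i = q/n_i, so the layer transit time is t_i = b_i·n_i / q:
  layer 1 (clean gravel): t_1 = 5.13 × 0.31 / 80.34 = 0.01980 d
  layer 2 (coarse sand): t_2 = 4.15 × 0.32 / 80.34 = 0.01653 d
Total t = Σ t_i = 0.03633 days.

0.0363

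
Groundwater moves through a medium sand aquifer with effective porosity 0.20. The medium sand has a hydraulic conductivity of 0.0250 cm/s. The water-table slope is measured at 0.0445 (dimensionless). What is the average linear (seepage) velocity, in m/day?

4.81

Convert K: 0.0250 cm/s × 864 = 21.60 m/day.
Hydraulic gradient i = 0.0445.
Darcy flux q = K · i = 21.60 × 0.04450 = 0.9612 m/day.
Seepage velocity v = q / n_e = 0.9612 / 0.20 = 4.806 m/day.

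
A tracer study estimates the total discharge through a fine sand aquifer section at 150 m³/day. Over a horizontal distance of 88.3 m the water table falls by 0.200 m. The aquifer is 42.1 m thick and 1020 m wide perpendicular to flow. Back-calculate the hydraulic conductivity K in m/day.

1.54

Cross-sectional area A = 1020 × 42.1 = 42942 m².
Hydraulic gradient i = Δh / L = 0.200 / 88.3 = 0.002265.
From Q = K·A·i, K = Q / (A·i) = 150 / (42942 × 0.002265) = 1.542 m/day.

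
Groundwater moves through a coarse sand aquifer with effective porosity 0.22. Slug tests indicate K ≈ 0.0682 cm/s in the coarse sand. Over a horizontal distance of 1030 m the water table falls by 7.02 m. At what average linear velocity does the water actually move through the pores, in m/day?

Convert K: 0.0682 cm/s × 864 = 58.92 m/day.
Hydraulic gradient i = Δh / L = 7.02 / 1030 = 0.006816.
Darcy flux q = K · i = 58.92 × 0.006816 = 0.4016 m/day.
Seepage velocity v = q / n_e = 0.4016 / 0.22 = 1.825 m/day.

1.83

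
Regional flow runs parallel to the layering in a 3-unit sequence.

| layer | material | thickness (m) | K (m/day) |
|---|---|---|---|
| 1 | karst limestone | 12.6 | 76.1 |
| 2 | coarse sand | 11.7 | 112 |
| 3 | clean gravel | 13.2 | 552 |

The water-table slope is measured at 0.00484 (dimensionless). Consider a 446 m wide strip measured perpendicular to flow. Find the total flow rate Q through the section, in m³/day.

20600

Flow is parallel to layering, so each bed carries its own Darcy discharge and the transmissivities add.
Σ(K_i·b_i) = 76.1×12.6 + 112×11.7 + 552×13.2 = 9556 m²/day.
Hydraulic gradient i = 0.00484.
Q = Σ(K_i·b_i) · W · i = 9556 × 446 × 0.004840 = 20627 m³/day.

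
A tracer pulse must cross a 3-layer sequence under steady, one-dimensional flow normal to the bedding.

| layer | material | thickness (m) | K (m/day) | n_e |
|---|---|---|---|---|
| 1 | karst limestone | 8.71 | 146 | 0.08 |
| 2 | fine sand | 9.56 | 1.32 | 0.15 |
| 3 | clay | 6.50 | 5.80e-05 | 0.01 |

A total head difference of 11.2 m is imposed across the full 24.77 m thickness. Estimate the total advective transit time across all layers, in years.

With flow normal to the layers, continuity requires the same specific discharge q through every layer.
Σ(b_i/K_i) = 8.71/146 + 9.56/1.32 + 6.50/5.80e-05 = 1.121e+05 d.
q = Δh / Σ(b_i/K_i) = 11.2 / 1.121e+05 = 9.993e-05 m/day.
In each layer the seepage velocity is v_i = q/n_i, so the layer transit time is t_i = b_i·n_i / q:
  layer 1 (karst limestone): t_1 = 8.71 × 0.08 / 9.993e-05 = 6973 d
  layer 2 (fine sand): t_2 = 9.56 × 0.15 / 9.993e-05 = 14350 d
  layer 3 (clay): t_3 = 6.50 × 0.01 / 9.993e-05 = 650.4 d
Total t = Σ t_i = 21973 days = 60.16 years.

60.2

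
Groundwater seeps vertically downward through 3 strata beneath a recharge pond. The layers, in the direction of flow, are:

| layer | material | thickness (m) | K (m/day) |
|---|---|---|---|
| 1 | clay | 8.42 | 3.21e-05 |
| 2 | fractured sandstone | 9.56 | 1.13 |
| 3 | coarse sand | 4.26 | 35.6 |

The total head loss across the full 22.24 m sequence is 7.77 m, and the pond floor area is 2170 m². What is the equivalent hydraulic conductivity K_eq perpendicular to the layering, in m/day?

8.48e-05

Flow is perpendicular to layering, so the layers act in series and the equivalent K is the thickness-weighted harmonic mean.
Total thickness L = 8.42 + 9.56 + 4.26 = 22.24 m.
Σ(b_i/K_i) = 8.42/3.21e-05 + 9.56/1.13 + 4.26/35.6 = 2.623e+05 d.
K_eq = L / Σ(b_i/K_i) = 22.24 / 2.623e+05 = 8.478e-05 m/day.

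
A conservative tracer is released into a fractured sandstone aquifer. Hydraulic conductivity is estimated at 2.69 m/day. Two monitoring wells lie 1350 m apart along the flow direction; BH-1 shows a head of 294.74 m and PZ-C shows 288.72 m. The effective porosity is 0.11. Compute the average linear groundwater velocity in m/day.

0.109

Hydraulic gradient i = (294.74 − 288.72) / 1350 = 6.02 / 1350 = 0.004459.
Darcy flux q = K · i = 2.690 × 0.004459 = 0.01200 m/day.
Seepage velocity v = q / n_e = 0.01200 / 0.11 = 0.1090 m/day.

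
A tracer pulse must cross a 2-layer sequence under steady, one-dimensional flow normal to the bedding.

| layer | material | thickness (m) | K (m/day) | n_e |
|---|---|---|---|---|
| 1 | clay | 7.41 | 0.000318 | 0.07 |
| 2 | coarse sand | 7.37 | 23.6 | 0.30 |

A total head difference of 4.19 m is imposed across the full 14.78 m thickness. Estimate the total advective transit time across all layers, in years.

With flow normal to the layers, continuity requires the same specific discharge q through every layer.
Σ(b_i/K_i) = 7.41/0.000318 + 7.37/23.6 = 23302 d.
q = Δh / Σ(b_i/K_i) = 4.19 / 23302 = 0.0001798 m/day.
In each layer the seepage velocity is v_i = q/n_i, so the layer transit time is t_i = b_i·n_i / q:
  layer 1 (clay): t_1 = 7.41 × 0.07 / 0.0001798 = 2885 d
  layer 2 (coarse sand): t_2 = 7.37 × 0.30 / 0.0001798 = 12296 d
Total t = Σ t_i = 15181 days = 41.56 years.

41.6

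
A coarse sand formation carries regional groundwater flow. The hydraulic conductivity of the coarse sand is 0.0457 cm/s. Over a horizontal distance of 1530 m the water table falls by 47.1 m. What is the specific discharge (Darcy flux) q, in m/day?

1.22

Convert K: 0.0457 cm/s × 864 = 39.48 m/day.
Hydraulic gradient i = Δh / L = 47.1 / 1530 = 0.03078.
Specific discharge q = K · i = 39.48 × 0.03078 = 1.216 m/day.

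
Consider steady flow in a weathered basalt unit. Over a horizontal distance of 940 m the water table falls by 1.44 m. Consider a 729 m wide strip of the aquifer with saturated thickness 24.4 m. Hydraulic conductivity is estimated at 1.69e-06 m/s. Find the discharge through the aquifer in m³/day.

Convert K: 1.69e-06 m/s × 86400 = 0.1460 m/day.
Cross-sectional area A = 729 × 24.4 = 17788 m².
Hydraulic gradient i = Δh / L = 1.44 / 940 = 0.001532.
Darcy's law: Q = K · A · i = 0.1460 × 17788 × 0.001532 = 3.979 m³/day.

3.98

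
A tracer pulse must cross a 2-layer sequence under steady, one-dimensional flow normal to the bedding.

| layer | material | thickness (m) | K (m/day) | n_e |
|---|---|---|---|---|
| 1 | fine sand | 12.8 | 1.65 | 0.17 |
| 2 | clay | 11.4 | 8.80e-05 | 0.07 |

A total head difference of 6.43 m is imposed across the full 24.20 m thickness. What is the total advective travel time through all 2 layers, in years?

With flow normal to the layers, continuity requires the same specific discharge q through every layer.
Σ(b_i/K_i) = 12.8/1.65 + 11.4/8.80e-05 = 1.296e+05 d.
q = Δh / Σ(b_i/K_i) = 6.43 / 1.296e+05 = 4.963e-05 m/day.
In each layer the seepage velocity is v_i = q/n_i, so the layer transit time is t_i = b_i·n_i / q:
  layer 1 (fine sand): t_1 = 12.8 × 0.17 / 4.963e-05 = 43843 d
  layer 2 (clay): t_2 = 11.4 × 0.07 / 4.963e-05 = 16078 d
Total t = Σ t_i = 59921 days = 164.1 years.

164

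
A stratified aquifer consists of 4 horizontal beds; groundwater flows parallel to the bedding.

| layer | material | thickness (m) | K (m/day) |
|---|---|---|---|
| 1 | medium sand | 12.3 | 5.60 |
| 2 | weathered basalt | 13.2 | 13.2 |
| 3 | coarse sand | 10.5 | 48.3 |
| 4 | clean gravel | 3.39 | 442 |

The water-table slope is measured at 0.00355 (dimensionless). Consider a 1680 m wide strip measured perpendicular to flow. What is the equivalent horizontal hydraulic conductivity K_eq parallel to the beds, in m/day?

57.1

Flow is parallel to layering, so each bed carries its own Darcy discharge and the transmissivities add.
Σ(K_i·b_i) = 5.60×12.3 + 13.2×13.2 + 48.3×10.5 + 442×3.39 = 2249 m²/day.
Total thickness b = 39.39 m, so K_eq = Σ(K_i·b_i)/b = 57.09 m/day.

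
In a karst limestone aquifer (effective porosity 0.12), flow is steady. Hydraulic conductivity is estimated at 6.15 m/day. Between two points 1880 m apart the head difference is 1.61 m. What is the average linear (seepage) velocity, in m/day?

0.0439

Hydraulic gradient i = Δh / L = 1.61 / 1880 = 0.0008564.
Darcy flux q = K · i = 6.150 × 0.0008564 = 0.005267 m/day.
Seepage velocity v = q / n_e = 0.005267 / 0.12 = 0.04389 m/day.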